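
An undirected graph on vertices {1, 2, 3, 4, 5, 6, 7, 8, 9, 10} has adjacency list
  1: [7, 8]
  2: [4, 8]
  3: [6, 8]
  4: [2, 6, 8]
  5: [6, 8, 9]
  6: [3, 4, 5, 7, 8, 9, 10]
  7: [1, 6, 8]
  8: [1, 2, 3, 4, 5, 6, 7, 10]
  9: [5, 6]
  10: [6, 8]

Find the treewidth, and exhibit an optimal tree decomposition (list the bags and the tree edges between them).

The largest bag has 3 vertices, giving width 2; this decomposition certifies tw(G) ≤ 2. On the other hand G contains the 3-clique {1, 7, 8}. A clique must lie in a single bag of any decomposition, so no decomposition can have width below 2. Hence tw(G) = 2 exactly.

Treewidth 2.
One optimal decomposition is:
Bags: B1 = {4, 6, 8}  B2 = {6, 7, 8}  B3 = {5, 6, 8}  B4 = {3, 6, 8}  B5 = {5, 6, 9}  B6 = {2, 4, 8}  B7 = {1, 7, 8}  B8 = {6, 8, 10}
Tree: B1–B2, B1–B3, B3–B4, B3–B5, B1–B6, B2–B7, B1–B8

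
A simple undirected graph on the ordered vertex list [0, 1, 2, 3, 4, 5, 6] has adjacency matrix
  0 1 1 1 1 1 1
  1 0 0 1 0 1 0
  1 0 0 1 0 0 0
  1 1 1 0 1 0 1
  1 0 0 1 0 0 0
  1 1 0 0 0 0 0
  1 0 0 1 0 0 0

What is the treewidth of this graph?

A width-2 tree decomposition is:
Bags: B1 = {0, 1, 3}  B2 = {0, 3, 4}  B3 = {0, 3, 6}  B4 = {0, 1, 5}  B5 = {0, 2, 3}
Tree: B1–B2, B2–B3, B1–B4, B2–B5
The largest bag has 3 vertices, giving width 2; this decomposition certifies tw(G) ≤ 2. Conversely, {0, 1, 3} is a clique of size 3, and the vertices of any clique must share a bag in every tree decomposition; so some bag has ≥ 3 vertices and tw(G) ≥ 2. Hence tw(G) = 2 exactly.

2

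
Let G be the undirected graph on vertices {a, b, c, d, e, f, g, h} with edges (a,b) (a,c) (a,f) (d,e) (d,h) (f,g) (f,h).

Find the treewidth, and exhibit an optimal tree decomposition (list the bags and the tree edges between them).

Treewidth 1.
One such decomposition:
Bags: B1 = {f, h}  B2 = {d, h}  B3 = {a, f}  B4 = {a, c}  B5 = {a, b}  B6 = {d, e}  B7 = {f, g}
Tree: B1–B2, B1–B3, B3–B4, B3–B5, B2–B6, B1–B7

Every bag has size at most 2, so the width is 2 − 1 = 1 and tw(G) ≤ 1. G has an edge, so its treewidth is at least 1. Hence tw(G) = 1 exactly.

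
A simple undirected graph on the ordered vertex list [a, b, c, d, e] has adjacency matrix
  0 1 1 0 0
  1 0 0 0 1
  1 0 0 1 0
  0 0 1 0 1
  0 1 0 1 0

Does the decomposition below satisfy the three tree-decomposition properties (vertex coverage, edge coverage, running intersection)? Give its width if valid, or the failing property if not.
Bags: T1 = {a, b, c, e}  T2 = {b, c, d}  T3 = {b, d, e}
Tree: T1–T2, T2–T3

No — bags containing vertex e are not connected in the tree.

A tree decomposition must satisfy three properties: every vertex lies in some bag; for every edge, both endpoints lie together in some bag; and for every vertex, the bags containing it form a connected subtree. Here bags containing vertex e are not connected in the tree, so the decomposition is invalid.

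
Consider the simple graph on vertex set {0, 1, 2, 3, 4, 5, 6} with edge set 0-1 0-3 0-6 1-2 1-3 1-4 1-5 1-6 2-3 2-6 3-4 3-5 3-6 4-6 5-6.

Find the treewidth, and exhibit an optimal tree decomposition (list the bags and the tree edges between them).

Every bag has size at most 4, so the width is 4 − 1 = 3 and tw(G) ≤ 3. Conversely, {0, 1, 3, 6} is a clique of size 4, and the vertices of any clique must share a bag in every tree decomposition; so some bag has ≥ 4 vertices and tw(G) ≥ 3. Therefore the treewidth is 3.

Treewidth 3.
One such decomposition:
Bags: B1 = {1, 2, 3, 6}  B2 = {1, 3, 4, 6}  B3 = {0, 1, 3, 6}  B4 = {1, 3, 5, 6}
Tree: B1–B2, B1–B3, B2–B4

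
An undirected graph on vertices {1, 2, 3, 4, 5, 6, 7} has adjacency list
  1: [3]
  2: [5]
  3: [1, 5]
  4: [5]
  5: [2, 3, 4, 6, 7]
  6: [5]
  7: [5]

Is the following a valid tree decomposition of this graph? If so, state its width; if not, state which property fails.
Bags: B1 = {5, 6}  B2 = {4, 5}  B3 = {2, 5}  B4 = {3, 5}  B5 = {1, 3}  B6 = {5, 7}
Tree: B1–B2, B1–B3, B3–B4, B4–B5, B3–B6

Yes; width 1.

Checking the three conditions: (i) the bags cover all of {1, 2, 3, 4, 5, 6, 7}; (ii) for each edge, some bag contains both endpoints; (iii) the bags containing any fixed vertex form a subtree. All hold, so the decomposition is valid with width 2 − 1 = 1.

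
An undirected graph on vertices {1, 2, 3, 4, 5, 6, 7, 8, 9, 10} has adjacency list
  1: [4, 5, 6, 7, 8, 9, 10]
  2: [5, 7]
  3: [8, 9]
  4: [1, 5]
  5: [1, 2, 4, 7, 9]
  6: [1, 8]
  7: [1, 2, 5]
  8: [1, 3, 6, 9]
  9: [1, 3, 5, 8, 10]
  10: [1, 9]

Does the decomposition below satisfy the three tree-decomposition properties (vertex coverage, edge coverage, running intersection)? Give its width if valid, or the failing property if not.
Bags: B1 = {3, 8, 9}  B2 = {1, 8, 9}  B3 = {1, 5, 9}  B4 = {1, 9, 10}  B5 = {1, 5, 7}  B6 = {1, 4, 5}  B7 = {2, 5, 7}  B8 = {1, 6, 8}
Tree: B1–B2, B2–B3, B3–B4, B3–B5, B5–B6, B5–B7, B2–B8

Checking the three conditions: (i) the bags cover all of {1, 2, 3, 4, 5, 6, 7, 8, 9, 10}; (ii) for each edge, some bag contains both endpoints; (iii) the bags containing any fixed vertex form a subtree. All hold, so the decomposition is valid with width 3 − 1 = 2.

Yes; width 2.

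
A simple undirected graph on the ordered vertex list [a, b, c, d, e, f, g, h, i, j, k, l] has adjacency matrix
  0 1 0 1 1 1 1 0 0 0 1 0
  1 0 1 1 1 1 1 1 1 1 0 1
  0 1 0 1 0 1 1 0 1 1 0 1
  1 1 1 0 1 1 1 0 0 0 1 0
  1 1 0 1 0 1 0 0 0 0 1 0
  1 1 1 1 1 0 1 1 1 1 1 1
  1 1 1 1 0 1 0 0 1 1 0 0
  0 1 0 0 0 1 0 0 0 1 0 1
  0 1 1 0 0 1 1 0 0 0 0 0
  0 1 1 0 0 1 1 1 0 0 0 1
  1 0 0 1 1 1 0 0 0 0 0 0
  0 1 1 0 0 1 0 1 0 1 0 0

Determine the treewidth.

A width-4 tree decomposition is:
Bags: B1 = {b, c, f, g, j}  B2 = {b, c, d, f, g}  B3 = {b, c, f, g, i}  B4 = {a, b, d, f, g}  B5 = {a, b, d, e, f}  B6 = {a, d, e, f, k}  B7 = {b, c, f, j, l}  B8 = {b, f, h, j, l}
Tree: B1–B2, B1–B3, B2–B4, B4–B5, B5–B6, B1–B7, B7–B8
The largest bag has 5 vertices, giving width 4; this decomposition certifies tw(G) ≤ 4. For the lower bound, the 5 vertices {a, d, e, f, k} are pairwise adjacent, and any tree decomposition puts a clique entirely inside one bag — forcing width ≥ 4. The upper and lower bounds meet at 4, so that is the treewidth.

4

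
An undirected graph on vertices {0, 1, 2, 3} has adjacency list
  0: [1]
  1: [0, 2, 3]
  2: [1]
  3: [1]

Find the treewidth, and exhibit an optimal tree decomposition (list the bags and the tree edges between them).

The largest bag has 2 vertices, giving width 1; this decomposition certifies tw(G) ≤ 1. G has an edge, so its treewidth is at least 1. Therefore the treewidth is 1.

Treewidth 1.
Bags: B1 = {1, 2}  B2 = {0, 1}  B3 = {1, 3}
Tree: B1–B2, B1–B3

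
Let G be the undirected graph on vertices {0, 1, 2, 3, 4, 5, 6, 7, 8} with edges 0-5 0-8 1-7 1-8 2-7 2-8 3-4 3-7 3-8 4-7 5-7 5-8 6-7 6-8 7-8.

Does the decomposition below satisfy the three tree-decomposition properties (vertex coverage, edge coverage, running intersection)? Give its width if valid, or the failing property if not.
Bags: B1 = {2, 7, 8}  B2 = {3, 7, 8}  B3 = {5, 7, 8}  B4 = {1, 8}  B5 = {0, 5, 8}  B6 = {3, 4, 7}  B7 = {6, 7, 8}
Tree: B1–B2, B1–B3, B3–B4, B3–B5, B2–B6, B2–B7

A tree decomposition must satisfy three properties: every vertex lies in some bag; for every edge, both endpoints lie together in some bag; and for every vertex, the bags containing it form a connected subtree. Here edge (7,1) lies in no bag, so the decomposition is invalid.

No — edge (7,1) lies in no bag.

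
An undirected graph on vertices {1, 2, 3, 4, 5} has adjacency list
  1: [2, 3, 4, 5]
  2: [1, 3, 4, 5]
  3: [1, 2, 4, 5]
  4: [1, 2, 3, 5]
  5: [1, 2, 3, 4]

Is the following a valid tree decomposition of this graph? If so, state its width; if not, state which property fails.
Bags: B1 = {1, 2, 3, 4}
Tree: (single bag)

No — vertex 5 appears in no bag.

A tree decomposition must satisfy three properties: every vertex lies in some bag; for every edge, both endpoints lie together in some bag; and for every vertex, the bags containing it form a connected subtree. Here vertex 5 appears in no bag, so the decomposition is invalid.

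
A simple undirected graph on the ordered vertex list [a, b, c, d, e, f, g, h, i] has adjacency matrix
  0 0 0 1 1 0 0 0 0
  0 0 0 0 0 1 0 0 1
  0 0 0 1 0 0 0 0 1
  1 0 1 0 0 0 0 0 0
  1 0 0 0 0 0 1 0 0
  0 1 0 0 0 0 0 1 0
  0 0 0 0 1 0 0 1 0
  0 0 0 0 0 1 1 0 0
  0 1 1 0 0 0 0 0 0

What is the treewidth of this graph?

A width-2 tree decomposition is:
Bags: B1 = {c, d, i}  B2 = {b, d, i}  B3 = {b, d, f}  B4 = {d, f, h}  B5 = {d, g, h}  B6 = {d, e, g}  B7 = {a, d, e}
Tree: B1–B2, B2–B3, B3–B4, B4–B5, B5–B6, B6–B7
The largest bag has 3 vertices, giving width 2; this decomposition certifies tw(G) ≤ 2. The edges d–c–i–b–f–h–g–e–a–d form a cycle, so G is not a tree and its treewidth is at least 2. Combining the bounds, tw(G) = 2.

2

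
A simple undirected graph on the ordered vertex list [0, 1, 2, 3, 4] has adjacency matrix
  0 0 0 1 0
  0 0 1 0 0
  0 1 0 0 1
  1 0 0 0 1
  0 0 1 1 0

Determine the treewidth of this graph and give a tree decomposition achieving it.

Treewidth 1.
One such decomposition:
Bags: B1 = {0, 3}  B2 = {3, 4}  B3 = {2, 4}  B4 = {1, 2}
Tree: B1–B2, B2–B3, B3–B4

The largest bag has 2 vertices, giving width 1; this decomposition certifies tw(G) ≤ 1. Since G has at least one edge (e.g. 0–3), it is not an edgeless graph, so tw(G) ≥ 1. Combining the bounds, tw(G) = 1.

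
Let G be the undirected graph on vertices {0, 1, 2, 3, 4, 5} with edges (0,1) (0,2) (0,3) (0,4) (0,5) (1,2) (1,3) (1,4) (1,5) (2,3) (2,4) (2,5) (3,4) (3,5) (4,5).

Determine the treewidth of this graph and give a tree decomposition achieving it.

Treewidth 5.
Bags: B1 = {0, 1, 2, 3, 4, 5}
Tree: (single bag)

A single bag containing all 6 vertices is trivially a valid decomposition of width 5. On the other hand G contains the 6-clique {0, 1, 2, 3, 4, 5}. A clique must lie in a single bag of any decomposition, so no decomposition can have width below 5. Hence tw(G) = 5 exactly.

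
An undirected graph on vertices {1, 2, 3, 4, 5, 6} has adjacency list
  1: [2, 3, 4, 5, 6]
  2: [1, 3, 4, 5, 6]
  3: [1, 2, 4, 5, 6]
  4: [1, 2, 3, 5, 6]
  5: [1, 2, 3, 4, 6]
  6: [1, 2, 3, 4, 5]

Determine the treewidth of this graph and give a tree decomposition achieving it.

A single bag containing all 6 vertices is trivially a valid decomposition of width 5. For the lower bound, the 6 vertices {1, 2, 3, 4, 5, 6} are pairwise adjacent, and any tree decomposition puts a clique entirely inside one bag — forcing width ≥ 5. Therefore the treewidth is 5.

Treewidth 5.
One such decomposition:
Bags: B1 = {1, 2, 3, 4, 5, 6}
Tree: (single bag)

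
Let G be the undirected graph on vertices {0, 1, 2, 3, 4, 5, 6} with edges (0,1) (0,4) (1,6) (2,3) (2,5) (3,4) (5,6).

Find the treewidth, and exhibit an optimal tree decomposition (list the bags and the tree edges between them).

Treewidth 2.
One optimal decomposition is:
Bags: B1 = {2, 3, 4}  B2 = {0, 2, 4}  B3 = {0, 1, 2}  B4 = {1, 2, 6}  B5 = {2, 5, 6}
Tree: B1–B2, B2–B3, B3–B4, B4–B5

Every bag has size at most 3, so the width is 3 − 1 = 2 and tw(G) ≤ 2. Since 2–3–4–0–1–6–5–2 is a cycle in G, G is not acyclic. Forests are exactly the graphs of treewidth ≤ 1, so tw(G) ≥ 2. Combining the bounds, tw(G) = 2.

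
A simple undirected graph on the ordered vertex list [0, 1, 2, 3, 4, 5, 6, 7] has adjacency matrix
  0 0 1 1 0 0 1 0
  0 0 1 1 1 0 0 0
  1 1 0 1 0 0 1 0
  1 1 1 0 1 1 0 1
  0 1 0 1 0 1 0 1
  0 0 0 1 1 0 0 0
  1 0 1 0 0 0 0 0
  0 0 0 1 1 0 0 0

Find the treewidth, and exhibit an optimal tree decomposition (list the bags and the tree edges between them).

The largest bag has 3 vertices, giving width 2; this decomposition certifies tw(G) ≤ 2. Conversely, {0, 2, 3} is a clique of size 3, and the vertices of any clique must share a bag in every tree decomposition; so some bag has ≥ 3 vertices and tw(G) ≥ 2. Combining the bounds, tw(G) = 2.

Treewidth 2.
One such decomposition:
Bags: B1 = {3, 4, 7}  B2 = {3, 4, 5}  B3 = {1, 3, 4}  B4 = {1, 2, 3}  B5 = {0, 2, 3}  B6 = {0, 2, 6}
Tree: B1–B2, B1–B3, B3–B4, B4–B5, B5–B6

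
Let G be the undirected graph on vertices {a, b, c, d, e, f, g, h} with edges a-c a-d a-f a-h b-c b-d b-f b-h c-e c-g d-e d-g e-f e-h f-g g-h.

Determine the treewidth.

A width-4 tree decomposition is:
Bags: B1 = {a, b, d, e, g}  B2 = {a, b, e, g, h}  B3 = {a, b, e, f, g}  B4 = {a, b, c, e, g}
Tree: B1–B2, B2–B3, B3–B4
The largest bag has 5 vertices, giving width 4; this decomposition certifies tw(G) ≤ 4. For the lower bound: the 5 vertex sets {b,d}, {g,h}, {a,f}, {e}, {c} are disjoint, each induces a connected subgraph, and every pair is joined by at least one edge of G. Contracting each set to a single vertex therefore yields K_{5} as a minor, and since treewidth is minor-monotone, tw(G) ≥ tw(K_{5}) = 4. Hence tw(G) = 4 exactly.

4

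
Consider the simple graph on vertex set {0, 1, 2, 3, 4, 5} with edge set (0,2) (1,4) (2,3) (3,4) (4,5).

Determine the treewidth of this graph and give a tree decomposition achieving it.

Treewidth 1.
One optimal decomposition is:
Bags: B1 = {3, 4}  B2 = {4, 5}  B3 = {1, 4}  B4 = {2, 3}  B5 = {0, 2}
Tree: B1–B2, B1–B3, B1–B4, B4–B5

Every bag has size at most 2, so the width is 2 − 1 = 1 and tw(G) ≤ 1. Any graph with an edge has treewidth ≥ 1, and G has the edge 3–4. Combining the bounds, tw(G) = 1.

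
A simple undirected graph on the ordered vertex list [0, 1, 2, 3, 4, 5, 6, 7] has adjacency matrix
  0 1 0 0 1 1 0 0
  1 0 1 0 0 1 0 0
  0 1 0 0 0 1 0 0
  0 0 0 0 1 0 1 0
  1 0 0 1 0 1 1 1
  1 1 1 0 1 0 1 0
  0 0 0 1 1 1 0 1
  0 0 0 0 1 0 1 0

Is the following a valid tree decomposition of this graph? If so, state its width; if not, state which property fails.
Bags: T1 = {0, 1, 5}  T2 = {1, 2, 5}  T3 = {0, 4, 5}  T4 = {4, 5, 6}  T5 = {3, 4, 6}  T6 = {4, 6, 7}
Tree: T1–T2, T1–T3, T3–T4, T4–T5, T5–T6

Checking the three conditions: (i) the bags cover all of {0, 1, 2, 3, 4, 5, 6, 7}; (ii) for each edge, some bag contains both endpoints; (iii) the bags containing any fixed vertex form a subtree. All hold, so the decomposition is valid with width 3 − 1 = 2.

Yes; width 2.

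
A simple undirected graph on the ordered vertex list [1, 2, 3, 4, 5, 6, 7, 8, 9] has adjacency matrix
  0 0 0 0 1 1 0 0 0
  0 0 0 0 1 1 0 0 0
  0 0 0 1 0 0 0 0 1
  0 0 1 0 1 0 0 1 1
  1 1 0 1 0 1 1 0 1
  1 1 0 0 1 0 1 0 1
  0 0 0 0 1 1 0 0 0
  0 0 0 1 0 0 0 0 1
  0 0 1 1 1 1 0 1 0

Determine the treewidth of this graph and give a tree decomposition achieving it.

Treewidth 2.
Bags: B1 = {4, 5, 9}  B2 = {3, 4, 9}  B3 = {4, 8, 9}  B4 = {5, 6, 9}  B5 = {1, 5, 6}  B6 = {5, 6, 7}  B7 = {2, 5, 6}
Tree: B1–B2, B2–B3, B1–B4, B4–B5, B5–B6, B4–B7

Each bag holds 3 vertices, so the decomposition has width 2, which upper-bounds the treewidth. Conversely, {4, 8, 9} is a clique of size 3, and the vertices of any clique must share a bag in every tree decomposition; so some bag has ≥ 3 vertices and tw(G) ≥ 2. Combining the bounds, tw(G) = 2.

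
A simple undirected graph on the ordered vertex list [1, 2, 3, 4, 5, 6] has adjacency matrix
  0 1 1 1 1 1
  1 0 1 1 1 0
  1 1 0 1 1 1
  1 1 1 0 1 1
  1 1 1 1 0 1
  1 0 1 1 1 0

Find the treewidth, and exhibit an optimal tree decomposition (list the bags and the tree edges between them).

Treewidth 4.
One optimal decomposition is:
Bags: B1 = {1, 2, 3, 4, 5}  B2 = {1, 3, 4, 5, 6}
Tree: B1–B2

Every bag has size at most 5, so the width is 5 − 1 = 4 and tw(G) ≤ 4. Conversely, {1, 2, 3, 4, 5} is a clique of size 5, and the vertices of any clique must share a bag in every tree decomposition; so some bag has ≥ 5 vertices and tw(G) ≥ 4. Hence tw(G) = 4 exactly.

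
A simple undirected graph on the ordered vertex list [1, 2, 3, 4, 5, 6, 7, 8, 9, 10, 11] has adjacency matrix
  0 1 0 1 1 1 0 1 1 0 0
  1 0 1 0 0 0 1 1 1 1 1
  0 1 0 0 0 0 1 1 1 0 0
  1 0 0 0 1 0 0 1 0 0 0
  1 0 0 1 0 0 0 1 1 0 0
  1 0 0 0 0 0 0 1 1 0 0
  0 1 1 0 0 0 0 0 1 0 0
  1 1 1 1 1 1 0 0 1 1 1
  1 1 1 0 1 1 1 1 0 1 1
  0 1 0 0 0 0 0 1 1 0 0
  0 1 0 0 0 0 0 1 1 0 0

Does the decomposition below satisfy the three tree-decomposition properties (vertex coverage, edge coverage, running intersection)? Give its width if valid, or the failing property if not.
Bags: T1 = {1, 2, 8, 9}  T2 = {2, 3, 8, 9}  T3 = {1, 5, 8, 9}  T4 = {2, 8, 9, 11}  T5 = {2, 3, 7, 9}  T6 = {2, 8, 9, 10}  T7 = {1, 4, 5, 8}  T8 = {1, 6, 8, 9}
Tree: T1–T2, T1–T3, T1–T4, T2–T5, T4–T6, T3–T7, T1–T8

Checking the three conditions: (i) the bags cover all of {1, 2, 3, 4, 5, 6, 7, 8, 9, 10, 11}; (ii) for each edge, some bag contains both endpoints; (iii) the bags containing any fixed vertex form a subtree. All hold, so the decomposition is valid with width 4 − 1 = 3.

Yes; width 3.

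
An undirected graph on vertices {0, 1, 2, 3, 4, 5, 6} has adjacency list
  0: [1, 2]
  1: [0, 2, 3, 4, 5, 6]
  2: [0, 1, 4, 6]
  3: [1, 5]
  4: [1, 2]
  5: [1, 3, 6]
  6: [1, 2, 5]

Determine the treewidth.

A width-2 tree decomposition is:
Bags: B1 = {1, 2, 6}  B2 = {1, 5, 6}  B3 = {0, 1, 2}  B4 = {1, 3, 5}  B5 = {1, 2, 4}
Tree: B1–B2, B1–B3, B2–B4, B1–B5
Each bag holds 3 vertices, so the decomposition has width 2, which upper-bounds the treewidth. Conversely, {0, 1, 2} is a clique of size 3, and the vertices of any clique must share a bag in every tree decomposition; so some bag has ≥ 3 vertices and tw(G) ≥ 2. Therefore the treewidth is 2.

2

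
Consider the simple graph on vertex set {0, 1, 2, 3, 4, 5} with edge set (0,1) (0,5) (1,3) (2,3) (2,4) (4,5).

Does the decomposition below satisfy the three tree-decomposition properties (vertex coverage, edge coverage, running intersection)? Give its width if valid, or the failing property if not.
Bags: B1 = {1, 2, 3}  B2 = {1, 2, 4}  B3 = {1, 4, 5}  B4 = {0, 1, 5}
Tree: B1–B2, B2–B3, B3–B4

Yes; width 2.

Checking the three conditions: (i) the bags cover all of {0, 1, 2, 3, 4, 5}; (ii) for each edge, some bag contains both endpoints; (iii) the bags containing any fixed vertex form a subtree. All hold, so the decomposition is valid with width 3 − 1 = 2.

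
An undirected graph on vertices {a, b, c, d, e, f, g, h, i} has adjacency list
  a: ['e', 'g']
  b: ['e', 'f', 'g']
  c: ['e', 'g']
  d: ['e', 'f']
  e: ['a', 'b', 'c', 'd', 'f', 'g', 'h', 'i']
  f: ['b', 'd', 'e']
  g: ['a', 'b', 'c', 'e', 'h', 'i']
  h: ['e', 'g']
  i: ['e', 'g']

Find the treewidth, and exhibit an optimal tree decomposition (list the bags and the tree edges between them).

Treewidth 2.
One optimal decomposition is:
Bags: B1 = {e, g, h}  B2 = {b, e, g}  B3 = {e, g, i}  B4 = {a, e, g}  B5 = {c, e, g}  B6 = {b, e, f}  B7 = {d, e, f}
Tree: B1–B2, B2–B3, B2–B4, B2–B5, B2–B6, B6–B7

Every bag has size at most 3, so the width is 3 − 1 = 2 and tw(G) ≤ 2. On the other hand G contains the 3-clique {d, e, f}. A clique must lie in a single bag of any decomposition, so no decomposition can have width below 2. Therefore the treewidth is 2.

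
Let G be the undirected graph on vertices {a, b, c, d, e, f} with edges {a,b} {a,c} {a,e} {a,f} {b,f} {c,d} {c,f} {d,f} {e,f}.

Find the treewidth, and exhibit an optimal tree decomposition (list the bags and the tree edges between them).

Treewidth 2.
Bags: B1 = {a, c, f}  B2 = {a, b, f}  B3 = {c, d, f}  B4 = {a, e, f}
Tree: B1–B2, B1–B3, B2–B4

Every bag has size at most 3, so the width is 3 − 1 = 2 and tw(G) ≤ 2. For the lower bound, the 3 vertices {c, d, f} are pairwise adjacent, and any tree decomposition puts a clique entirely inside one bag — forcing width ≥ 2. Therefore the treewidth is 2.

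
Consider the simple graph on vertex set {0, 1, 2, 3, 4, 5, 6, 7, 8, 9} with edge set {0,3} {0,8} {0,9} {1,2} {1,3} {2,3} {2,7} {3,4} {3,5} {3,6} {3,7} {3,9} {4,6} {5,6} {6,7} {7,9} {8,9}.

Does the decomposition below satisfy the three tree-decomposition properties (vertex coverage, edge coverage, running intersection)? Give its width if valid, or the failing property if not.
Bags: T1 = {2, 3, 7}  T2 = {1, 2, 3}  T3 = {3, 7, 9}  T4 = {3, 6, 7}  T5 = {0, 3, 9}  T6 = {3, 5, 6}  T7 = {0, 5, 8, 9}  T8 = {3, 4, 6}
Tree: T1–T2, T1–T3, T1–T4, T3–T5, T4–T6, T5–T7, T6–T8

No — bags containing vertex 5 are not connected in the tree.

A tree decomposition must satisfy three properties: every vertex lies in some bag; for every edge, both endpoints lie together in some bag; and for every vertex, the bags containing it form a connected subtree. Here bags containing vertex 5 are not connected in the tree, so the decomposition is invalid.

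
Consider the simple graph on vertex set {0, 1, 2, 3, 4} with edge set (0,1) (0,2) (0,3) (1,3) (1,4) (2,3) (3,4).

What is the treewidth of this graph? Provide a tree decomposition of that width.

Treewidth 2.
Bags: B1 = {1, 3, 4}  B2 = {0, 1, 3}  B3 = {0, 2, 3}
Tree: B1–B2, B2–B3

Each bag holds 3 vertices, so the decomposition has width 2, which upper-bounds the treewidth. For the lower bound, the 3 vertices {0, 1, 3} are pairwise adjacent, and any tree decomposition puts a clique entirely inside one bag — forcing width ≥ 2. The upper and lower bounds meet at 2, so that is the treewidth.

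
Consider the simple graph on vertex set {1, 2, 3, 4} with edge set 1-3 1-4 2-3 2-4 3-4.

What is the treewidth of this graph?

2

A width-2 tree decomposition is:
Bags: B1 = {2, 3, 4}  B2 = {1, 3, 4}
Tree: B1–B2
Every bag has size at most 3, so the width is 3 − 1 = 2 and tw(G) ≤ 2. On the other hand G contains the 3-clique {1, 3, 4}. A clique must lie in a single bag of any decomposition, so no decomposition can have width below 2. The upper and lower bounds meet at 2, so that is the treewidth.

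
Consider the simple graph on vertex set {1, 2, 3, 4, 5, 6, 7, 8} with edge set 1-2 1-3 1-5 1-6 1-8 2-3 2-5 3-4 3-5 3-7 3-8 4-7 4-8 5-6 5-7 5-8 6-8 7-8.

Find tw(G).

3

A width-3 tree decomposition is:
Bags: B1 = {1, 3, 5, 8}  B2 = {3, 5, 7, 8}  B3 = {1, 2, 3, 5}  B4 = {1, 5, 6, 8}  B5 = {3, 4, 7, 8}
Tree: B1–B2, B1–B3, B1–B4, B2–B5
Each bag holds 4 vertices, so the decomposition has width 3, which upper-bounds the treewidth. On the other hand G contains the 4-clique {3, 4, 7, 8}. A clique must lie in a single bag of any decomposition, so no decomposition can have width below 3. Combining the bounds, tw(G) = 3.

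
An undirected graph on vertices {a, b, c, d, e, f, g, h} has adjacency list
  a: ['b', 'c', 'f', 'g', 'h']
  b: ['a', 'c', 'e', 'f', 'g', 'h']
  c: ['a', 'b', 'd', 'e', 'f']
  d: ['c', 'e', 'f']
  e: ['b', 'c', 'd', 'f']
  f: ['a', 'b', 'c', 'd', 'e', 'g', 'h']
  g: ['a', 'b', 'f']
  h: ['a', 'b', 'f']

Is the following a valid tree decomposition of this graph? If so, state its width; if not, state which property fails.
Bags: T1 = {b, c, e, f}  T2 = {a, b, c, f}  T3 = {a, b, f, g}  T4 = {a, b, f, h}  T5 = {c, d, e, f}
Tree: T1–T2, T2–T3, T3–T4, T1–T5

Yes; width 3.

Checking the three conditions: (i) the bags cover all of {a, b, c, d, e, f, g, h}; (ii) for each edge, some bag contains both endpoints; (iii) the bags containing any fixed vertex form a subtree. All hold, so the decomposition is valid with width 4 − 1 = 3.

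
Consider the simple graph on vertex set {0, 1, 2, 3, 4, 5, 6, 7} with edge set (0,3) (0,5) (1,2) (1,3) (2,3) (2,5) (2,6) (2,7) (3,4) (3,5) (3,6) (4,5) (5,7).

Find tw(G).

2

A width-2 tree decomposition is:
Bags: B1 = {2, 3, 6}  B2 = {2, 3, 5}  B3 = {3, 4, 5}  B4 = {2, 5, 7}  B5 = {0, 3, 5}  B6 = {1, 2, 3}
Tree: B1–B2, B2–B3, B2–B4, B2–B5, B1–B6
The largest bag has 3 vertices, giving width 2; this decomposition certifies tw(G) ≤ 2. Conversely, {0, 3, 5} is a clique of size 3, and the vertices of any clique must share a bag in every tree decomposition; so some bag has ≥ 3 vertices and tw(G) ≥ 2. Therefore the treewidth is 2.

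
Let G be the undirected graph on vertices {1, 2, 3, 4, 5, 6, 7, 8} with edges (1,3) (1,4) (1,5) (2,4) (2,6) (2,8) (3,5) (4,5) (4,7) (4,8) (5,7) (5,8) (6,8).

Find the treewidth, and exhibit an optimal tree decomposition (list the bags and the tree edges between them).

Treewidth 2.
One such decomposition:
Bags: B1 = {4, 5, 8}  B2 = {2, 4, 8}  B3 = {1, 4, 5}  B4 = {4, 5, 7}  B5 = {2, 6, 8}  B6 = {1, 3, 5}
Tree: B1–B2, B1–B3, B3–B4, B2–B5, B3–B6

Every bag has size at most 3, so the width is 3 − 1 = 2 and tw(G) ≤ 2. On the other hand G contains the 3-clique {1, 3, 5}. A clique must lie in a single bag of any decomposition, so no decomposition can have width below 2. Therefore the treewidth is 2.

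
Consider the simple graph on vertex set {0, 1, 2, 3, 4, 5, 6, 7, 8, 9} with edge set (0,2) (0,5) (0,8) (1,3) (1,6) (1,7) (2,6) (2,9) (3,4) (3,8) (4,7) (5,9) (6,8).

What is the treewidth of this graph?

A width-2 tree decomposition is:
Bags: B1 = {3, 4, 7}  B2 = {1, 3, 7}  B3 = {1, 3, 8}  B4 = {1, 6, 8}  B5 = {0, 6, 8}  B6 = {0, 2, 6}  B7 = {0, 2, 5}  B8 = {2, 5, 9}
Tree: B1–B2, B2–B3, B3–B4, B4–B5, B5–B6, B6–B7, B7–B8
Every bag has size at most 3, so the width is 3 − 1 = 2 and tw(G) ≤ 2. For the lower bound, G contains the cycle 4–7–1–3–4, so G is not a forest; only forests have treewidth ≤ 1, hence tw(G) ≥ 2. Combining the bounds, tw(G) = 2.

2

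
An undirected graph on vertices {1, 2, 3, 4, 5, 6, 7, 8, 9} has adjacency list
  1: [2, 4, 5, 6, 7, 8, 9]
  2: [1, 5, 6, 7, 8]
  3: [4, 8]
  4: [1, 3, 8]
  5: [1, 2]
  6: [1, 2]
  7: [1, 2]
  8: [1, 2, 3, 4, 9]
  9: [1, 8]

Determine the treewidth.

A width-2 tree decomposition is:
Bags: B1 = {1, 4, 8}  B2 = {1, 8, 9}  B3 = {1, 2, 8}  B4 = {1, 2, 6}  B5 = {1, 2, 7}  B6 = {1, 2, 5}  B7 = {3, 4, 8}
Tree: B1–B2, B1–B3, B3–B4, B4–B5, B4–B6, B1–B7
Every bag has size at most 3, so the width is 3 − 1 = 2 and tw(G) ≤ 2. For the lower bound, the 3 vertices {1, 8, 9} are pairwise adjacent, and any tree decomposition puts a clique entirely inside one bag — forcing width ≥ 2. Combining the bounds, tw(G) = 2.

2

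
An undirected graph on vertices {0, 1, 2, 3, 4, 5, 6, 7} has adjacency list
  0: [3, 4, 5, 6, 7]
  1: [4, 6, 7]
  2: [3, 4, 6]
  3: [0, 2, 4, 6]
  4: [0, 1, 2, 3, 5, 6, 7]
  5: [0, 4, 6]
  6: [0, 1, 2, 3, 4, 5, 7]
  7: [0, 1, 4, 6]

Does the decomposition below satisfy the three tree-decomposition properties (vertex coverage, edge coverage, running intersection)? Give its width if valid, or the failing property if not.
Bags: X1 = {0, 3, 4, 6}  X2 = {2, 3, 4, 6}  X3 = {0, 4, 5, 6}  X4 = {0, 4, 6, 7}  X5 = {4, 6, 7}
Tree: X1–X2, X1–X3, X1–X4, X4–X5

A tree decomposition must satisfy three properties: every vertex lies in some bag; for every edge, both endpoints lie together in some bag; and for every vertex, the bags containing it form a connected subtree. Here vertex 1 appears in no bag, so the decomposition is invalid.

No — vertex 1 appears in no bag.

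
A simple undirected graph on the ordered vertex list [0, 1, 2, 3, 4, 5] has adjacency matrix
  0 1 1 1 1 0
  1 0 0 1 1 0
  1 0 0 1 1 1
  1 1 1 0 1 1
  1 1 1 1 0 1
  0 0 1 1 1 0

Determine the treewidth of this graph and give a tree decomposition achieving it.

Each bag holds 4 vertices, so the decomposition has width 3, which upper-bounds the treewidth. Conversely, {0, 1, 3, 4} is a clique of size 4, and the vertices of any clique must share a bag in every tree decomposition; so some bag has ≥ 4 vertices and tw(G) ≥ 3. Hence tw(G) = 3 exactly.

Treewidth 3.
One such decomposition:
Bags: B1 = {0, 2, 3, 4}  B2 = {2, 3, 4, 5}  B3 = {0, 1, 3, 4}
Tree: B1–B2, B1–B3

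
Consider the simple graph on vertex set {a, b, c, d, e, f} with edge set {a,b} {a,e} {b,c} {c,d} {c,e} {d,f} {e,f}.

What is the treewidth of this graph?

A width-2 tree decomposition is:
Bags: B1 = {a, b, c}  B2 = {a, c, e}  B3 = {c, d, e}  B4 = {d, e, f}
Tree: B1–B2, B2–B3, B3–B4
The largest bag has 3 vertices, giving width 2; this decomposition certifies tw(G) ≤ 2. Since b–a–e–c–b is a cycle in G, G is not acyclic. Forests are exactly the graphs of treewidth ≤ 1, so tw(G) ≥ 2. Hence tw(G) = 2 exactly.

2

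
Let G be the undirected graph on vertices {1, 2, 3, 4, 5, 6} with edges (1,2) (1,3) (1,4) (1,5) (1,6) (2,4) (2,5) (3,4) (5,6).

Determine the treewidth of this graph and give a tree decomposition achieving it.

Treewidth 2.
Bags: B1 = {1, 5, 6}  B2 = {1, 2, 5}  B3 = {1, 2, 4}  B4 = {1, 3, 4}
Tree: B1–B2, B2–B3, B3–B4

Each bag holds 3 vertices, so the decomposition has width 2, which upper-bounds the treewidth. On the other hand G contains the 3-clique {1, 2, 4}. A clique must lie in a single bag of any decomposition, so no decomposition can have width below 2. Therefore the treewidth is 2.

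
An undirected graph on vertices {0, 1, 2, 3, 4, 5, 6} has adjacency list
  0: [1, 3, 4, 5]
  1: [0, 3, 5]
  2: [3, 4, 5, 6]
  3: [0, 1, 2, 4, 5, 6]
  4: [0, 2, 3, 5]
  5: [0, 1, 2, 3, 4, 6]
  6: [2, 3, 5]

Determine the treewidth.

A width-3 tree decomposition is:
Bags: B1 = {0, 3, 4, 5}  B2 = {0, 1, 3, 5}  B3 = {2, 3, 4, 5}  B4 = {2, 3, 5, 6}
Tree: B1–B2, B1–B3, B3–B4
Each bag holds 4 vertices, so the decomposition has width 3, which upper-bounds the treewidth. For the lower bound, the 4 vertices {0, 1, 3, 5} are pairwise adjacent, and any tree decomposition puts a clique entirely inside one bag — forcing width ≥ 3. The upper and lower bounds meet at 3, so that is the treewidth.

3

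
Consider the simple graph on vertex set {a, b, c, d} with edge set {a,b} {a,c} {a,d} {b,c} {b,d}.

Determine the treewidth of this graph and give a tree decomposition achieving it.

The largest bag has 3 vertices, giving width 2; this decomposition certifies tw(G) ≤ 2. Conversely, {a, b, d} is a clique of size 3, and the vertices of any clique must share a bag in every tree decomposition; so some bag has ≥ 3 vertices and tw(G) ≥ 2. Combining the bounds, tw(G) = 2.

Treewidth 2.
Bags: B1 = {a, b, d}  B2 = {a, b, c}
Tree: B1–B2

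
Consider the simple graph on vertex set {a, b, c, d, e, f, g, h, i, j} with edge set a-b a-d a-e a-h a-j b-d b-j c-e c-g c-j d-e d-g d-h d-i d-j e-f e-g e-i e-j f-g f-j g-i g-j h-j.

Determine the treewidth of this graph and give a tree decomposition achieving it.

Treewidth 3.
One such decomposition:
Bags: B1 = {a, d, e, j}  B2 = {d, e, g, j}  B3 = {a, b, d, j}  B4 = {a, d, h, j}  B5 = {d, e, g, i}  B6 = {e, f, g, j}  B7 = {c, e, g, j}
Tree: B1–B2, B1–B3, B1–B4, B2–B5, B2–B6, B2–B7

Every bag has size at most 4, so the width is 4 − 1 = 3 and tw(G) ≤ 3. Conversely, {d, e, g, j} is a clique of size 4, and the vertices of any clique must share a bag in every tree decomposition; so some bag has ≥ 4 vertices and tw(G) ≥ 3. Therefore the treewidth is 3.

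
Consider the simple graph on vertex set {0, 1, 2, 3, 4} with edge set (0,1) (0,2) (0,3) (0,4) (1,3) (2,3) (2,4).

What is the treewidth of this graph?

A width-2 tree decomposition is:
Bags: B1 = {0, 2, 3}  B2 = {0, 2, 4}  B3 = {0, 1, 3}
Tree: B1–B2, B1–B3
The largest bag has 3 vertices, giving width 2; this decomposition certifies tw(G) ≤ 2. On the other hand G contains the 3-clique {0, 1, 3}. A clique must lie in a single bag of any decomposition, so no decomposition can have width below 2. Hence tw(G) = 2 exactly.

2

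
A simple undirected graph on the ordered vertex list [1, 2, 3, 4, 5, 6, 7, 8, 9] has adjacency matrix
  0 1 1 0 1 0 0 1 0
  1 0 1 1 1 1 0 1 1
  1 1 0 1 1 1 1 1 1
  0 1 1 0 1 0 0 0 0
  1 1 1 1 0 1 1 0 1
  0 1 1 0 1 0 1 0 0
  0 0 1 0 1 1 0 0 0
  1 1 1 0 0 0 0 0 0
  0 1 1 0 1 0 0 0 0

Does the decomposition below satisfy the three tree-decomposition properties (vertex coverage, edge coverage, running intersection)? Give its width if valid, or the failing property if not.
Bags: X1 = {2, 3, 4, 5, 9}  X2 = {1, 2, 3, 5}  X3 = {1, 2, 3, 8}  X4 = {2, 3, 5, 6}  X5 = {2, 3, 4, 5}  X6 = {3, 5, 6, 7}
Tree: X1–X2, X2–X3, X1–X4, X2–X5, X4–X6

No — bags containing vertex 4 are not connected in the tree.

A tree decomposition must satisfy three properties: every vertex lies in some bag; for every edge, both endpoints lie together in some bag; and for every vertex, the bags containing it form a connected subtree. Here bags containing vertex 4 are not connected in the tree, so the decomposition is invalid.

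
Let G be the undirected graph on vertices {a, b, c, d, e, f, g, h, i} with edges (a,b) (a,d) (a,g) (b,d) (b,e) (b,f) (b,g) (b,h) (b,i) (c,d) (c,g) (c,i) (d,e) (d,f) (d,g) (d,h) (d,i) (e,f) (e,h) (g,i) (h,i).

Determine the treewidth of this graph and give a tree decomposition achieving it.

The largest bag has 4 vertices, giving width 3; this decomposition certifies tw(G) ≤ 3. On the other hand G contains the 4-clique {c, d, g, i}. A clique must lie in a single bag of any decomposition, so no decomposition can have width below 3. Therefore the treewidth is 3.

Treewidth 3.
One such decomposition:
Bags: B1 = {a, b, d, g}  B2 = {b, d, g, i}  B3 = {c, d, g, i}  B4 = {b, d, h, i}  B5 = {b, d, e, h}  B6 = {b, d, e, f}
Tree: B1–B2, B2–B3, B2–B4, B4–B5, B5–B6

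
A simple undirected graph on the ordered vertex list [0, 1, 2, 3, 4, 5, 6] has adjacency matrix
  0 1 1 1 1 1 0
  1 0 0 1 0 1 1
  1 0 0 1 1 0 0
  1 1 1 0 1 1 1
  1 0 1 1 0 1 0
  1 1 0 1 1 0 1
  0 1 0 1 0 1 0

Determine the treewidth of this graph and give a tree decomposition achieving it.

The largest bag has 4 vertices, giving width 3; this decomposition certifies tw(G) ≤ 3. Conversely, {0, 1, 3, 5} is a clique of size 4, and the vertices of any clique must share a bag in every tree decomposition; so some bag has ≥ 4 vertices and tw(G) ≥ 3. Combining the bounds, tw(G) = 3.

Treewidth 3.
Bags: B1 = {0, 1, 3, 5}  B2 = {0, 3, 4, 5}  B3 = {0, 2, 3, 4}  B4 = {1, 3, 5, 6}
Tree: B1–B2, B2–B3, B1–B4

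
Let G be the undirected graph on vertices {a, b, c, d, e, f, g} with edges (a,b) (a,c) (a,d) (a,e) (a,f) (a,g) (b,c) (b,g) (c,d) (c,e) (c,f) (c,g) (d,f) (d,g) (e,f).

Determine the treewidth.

3

A width-3 tree decomposition is:
Bags: B1 = {a, c, d, g}  B2 = {a, c, d, f}  B3 = {a, c, e, f}  B4 = {a, b, c, g}
Tree: B1–B2, B2–B3, B1–B4
The largest bag has 4 vertices, giving width 3; this decomposition certifies tw(G) ≤ 3. On the other hand G contains the 4-clique {a, c, d, g}. A clique must lie in a single bag of any decomposition, so no decomposition can have width below 3. Hence tw(G) = 3 exactly.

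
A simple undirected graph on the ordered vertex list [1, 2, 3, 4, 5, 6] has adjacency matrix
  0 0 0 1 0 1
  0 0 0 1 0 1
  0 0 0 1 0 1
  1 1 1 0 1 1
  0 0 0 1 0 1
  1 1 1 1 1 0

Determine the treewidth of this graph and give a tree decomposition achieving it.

The largest bag has 3 vertices, giving width 2; this decomposition certifies tw(G) ≤ 2. On the other hand G contains the 3-clique {1, 4, 6}. A clique must lie in a single bag of any decomposition, so no decomposition can have width below 2. The upper and lower bounds meet at 2, so that is the treewidth.

Treewidth 2.
One optimal decomposition is:
Bags: B1 = {4, 5, 6}  B2 = {1, 4, 6}  B3 = {3, 4, 6}  B4 = {2, 4, 6}
Tree: B1–B2, B1–B3, B2–B4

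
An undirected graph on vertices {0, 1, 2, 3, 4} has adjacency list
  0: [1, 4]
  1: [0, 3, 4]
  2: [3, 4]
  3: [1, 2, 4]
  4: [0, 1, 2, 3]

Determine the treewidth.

2

A width-2 tree decomposition is:
Bags: B1 = {1, 3, 4}  B2 = {2, 3, 4}  B3 = {0, 1, 4}
Tree: B1–B2, B1–B3
Every bag has size at most 3, so the width is 3 − 1 = 2 and tw(G) ≤ 2. Conversely, {0, 1, 4} is a clique of size 3, and the vertices of any clique must share a bag in every tree decomposition; so some bag has ≥ 3 vertices and tw(G) ≥ 2. Combining the bounds, tw(G) = 2.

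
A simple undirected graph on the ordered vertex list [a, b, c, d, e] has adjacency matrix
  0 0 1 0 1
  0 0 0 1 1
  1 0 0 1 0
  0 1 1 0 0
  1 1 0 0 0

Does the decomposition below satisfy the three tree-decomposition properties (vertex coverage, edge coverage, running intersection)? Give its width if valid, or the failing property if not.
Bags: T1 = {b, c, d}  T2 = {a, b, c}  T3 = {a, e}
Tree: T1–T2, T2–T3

A tree decomposition must satisfy three properties: every vertex lies in some bag; for every edge, both endpoints lie together in some bag; and for every vertex, the bags containing it form a connected subtree. Here edge (b,e) lies in no bag, so the decomposition is invalid.

No — edge (b,e) lies in no bag.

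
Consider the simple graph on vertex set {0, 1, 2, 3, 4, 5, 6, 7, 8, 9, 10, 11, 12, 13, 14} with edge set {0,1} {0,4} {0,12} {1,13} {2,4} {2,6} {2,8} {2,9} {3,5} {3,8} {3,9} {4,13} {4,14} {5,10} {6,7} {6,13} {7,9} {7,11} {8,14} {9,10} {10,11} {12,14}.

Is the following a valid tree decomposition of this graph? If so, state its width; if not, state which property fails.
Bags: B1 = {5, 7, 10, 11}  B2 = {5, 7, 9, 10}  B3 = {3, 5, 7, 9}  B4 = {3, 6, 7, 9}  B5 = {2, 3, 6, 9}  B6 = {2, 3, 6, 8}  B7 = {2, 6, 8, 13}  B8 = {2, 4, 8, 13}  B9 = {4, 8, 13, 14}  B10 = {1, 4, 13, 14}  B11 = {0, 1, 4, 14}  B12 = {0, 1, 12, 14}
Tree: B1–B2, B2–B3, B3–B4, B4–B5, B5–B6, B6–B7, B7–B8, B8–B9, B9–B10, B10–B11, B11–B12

Yes; width 3.

Vertex coverage: the bags together contain {0, 1, 2, 3, 4, 5, 6, 7, 8, 9, 10, 11, 12, 13, 14}, the full vertex set. Edge coverage: each edge of G has both endpoints in at least one bag. Running intersection: for every vertex, the bags containing it form a connected subtree. All three properties hold, so this is a valid tree decomposition of width max|bag| − 1 = 3, and hence tw(G) ≤ 3.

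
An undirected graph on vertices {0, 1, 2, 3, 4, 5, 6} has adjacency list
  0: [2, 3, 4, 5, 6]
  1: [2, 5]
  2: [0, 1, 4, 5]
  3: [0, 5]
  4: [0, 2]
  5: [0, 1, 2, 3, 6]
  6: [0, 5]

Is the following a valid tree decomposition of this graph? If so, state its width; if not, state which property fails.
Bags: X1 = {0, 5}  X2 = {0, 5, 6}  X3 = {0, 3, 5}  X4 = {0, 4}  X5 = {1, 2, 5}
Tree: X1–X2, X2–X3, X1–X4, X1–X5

A tree decomposition must satisfy three properties: every vertex lies in some bag; for every edge, both endpoints lie together in some bag; and for every vertex, the bags containing it form a connected subtree. Here edge (2,0) lies in no bag, so the decomposition is invalid.

No — edge (2,0) lies in no bag.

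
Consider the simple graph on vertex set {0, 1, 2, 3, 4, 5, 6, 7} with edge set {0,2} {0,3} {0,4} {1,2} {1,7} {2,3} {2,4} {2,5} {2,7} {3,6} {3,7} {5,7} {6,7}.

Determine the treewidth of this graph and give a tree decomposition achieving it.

Every bag has size at most 3, so the width is 3 − 1 = 2 and tw(G) ≤ 2. For the lower bound, the 3 vertices {0, 2, 3} are pairwise adjacent, and any tree decomposition puts a clique entirely inside one bag — forcing width ≥ 2. Combining the bounds, tw(G) = 2.

Treewidth 2.
One such decomposition:
Bags: B1 = {2, 3, 7}  B2 = {1, 2, 7}  B3 = {0, 2, 3}  B4 = {0, 2, 4}  B5 = {2, 5, 7}  B6 = {3, 6, 7}
Tree: B1–B2, B1–B3, B3–B4, B2–B5, B1–B6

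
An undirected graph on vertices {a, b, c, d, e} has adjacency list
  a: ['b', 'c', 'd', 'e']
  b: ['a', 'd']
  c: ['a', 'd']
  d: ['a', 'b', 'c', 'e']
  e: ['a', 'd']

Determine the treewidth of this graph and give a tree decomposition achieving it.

Every bag has size at most 3, so the width is 3 − 1 = 2 and tw(G) ≤ 2. Conversely, {a, d, e} is a clique of size 3, and the vertices of any clique must share a bag in every tree decomposition; so some bag has ≥ 3 vertices and tw(G) ≥ 2. Combining the bounds, tw(G) = 2.

Treewidth 2.
One such decomposition:
Bags: B1 = {a, d, e}  B2 = {a, c, d}  B3 = {a, b, d}
Tree: B1–B2, B2–B3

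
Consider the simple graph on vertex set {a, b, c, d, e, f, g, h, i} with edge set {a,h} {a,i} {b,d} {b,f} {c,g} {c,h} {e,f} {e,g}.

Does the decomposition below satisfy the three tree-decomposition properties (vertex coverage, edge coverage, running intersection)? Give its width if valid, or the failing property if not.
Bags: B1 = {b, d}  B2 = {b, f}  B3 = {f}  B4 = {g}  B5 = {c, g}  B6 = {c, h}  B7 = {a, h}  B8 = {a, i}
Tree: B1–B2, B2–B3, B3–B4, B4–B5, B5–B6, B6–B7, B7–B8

A tree decomposition must satisfy three properties: every vertex lies in some bag; for every edge, both endpoints lie together in some bag; and for every vertex, the bags containing it form a connected subtree. Here vertex e appears in no bag, so the decomposition is invalid.

No — vertex e appears in no bag.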